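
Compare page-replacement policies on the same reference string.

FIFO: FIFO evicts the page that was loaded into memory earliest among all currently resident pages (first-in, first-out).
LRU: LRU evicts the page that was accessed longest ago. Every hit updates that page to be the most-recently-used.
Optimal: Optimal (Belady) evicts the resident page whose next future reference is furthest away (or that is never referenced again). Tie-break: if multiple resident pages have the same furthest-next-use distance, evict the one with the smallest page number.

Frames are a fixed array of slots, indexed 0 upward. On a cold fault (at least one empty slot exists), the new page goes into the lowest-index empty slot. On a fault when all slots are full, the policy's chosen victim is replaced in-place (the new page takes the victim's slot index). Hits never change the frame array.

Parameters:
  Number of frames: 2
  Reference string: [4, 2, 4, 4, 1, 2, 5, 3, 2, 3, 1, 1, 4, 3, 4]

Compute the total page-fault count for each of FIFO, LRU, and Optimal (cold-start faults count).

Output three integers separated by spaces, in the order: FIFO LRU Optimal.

--- FIFO ---
  step 0: ref 4 -> FAULT, frames=[4,-] (faults so far: 1)
  step 1: ref 2 -> FAULT, frames=[4,2] (faults so far: 2)
  step 2: ref 4 -> HIT, frames=[4,2] (faults so far: 2)
  step 3: ref 4 -> HIT, frames=[4,2] (faults so far: 2)
  step 4: ref 1 -> FAULT, evict 4, frames=[1,2] (faults so far: 3)
  step 5: ref 2 -> HIT, frames=[1,2] (faults so far: 3)
  step 6: ref 5 -> FAULT, evict 2, frames=[1,5] (faults so far: 4)
  step 7: ref 3 -> FAULT, evict 1, frames=[3,5] (faults so far: 5)
  step 8: ref 2 -> FAULT, evict 5, frames=[3,2] (faults so far: 6)
  step 9: ref 3 -> HIT, frames=[3,2] (faults so far: 6)
  step 10: ref 1 -> FAULT, evict 3, frames=[1,2] (faults so far: 7)
  step 11: ref 1 -> HIT, frames=[1,2] (faults so far: 7)
  step 12: ref 4 -> FAULT, evict 2, frames=[1,4] (faults so far: 8)
  step 13: ref 3 -> FAULT, evict 1, frames=[3,4] (faults so far: 9)
  step 14: ref 4 -> HIT, frames=[3,4] (faults so far: 9)
  FIFO total faults: 9
--- LRU ---
  step 0: ref 4 -> FAULT, frames=[4,-] (faults so far: 1)
  step 1: ref 2 -> FAULT, frames=[4,2] (faults so far: 2)
  step 2: ref 4 -> HIT, frames=[4,2] (faults so far: 2)
  step 3: ref 4 -> HIT, frames=[4,2] (faults so far: 2)
  step 4: ref 1 -> FAULT, evict 2, frames=[4,1] (faults so far: 3)
  step 5: ref 2 -> FAULT, evict 4, frames=[2,1] (faults so far: 4)
  step 6: ref 5 -> FAULT, evict 1, frames=[2,5] (faults so far: 5)
  step 7: ref 3 -> FAULT, evict 2, frames=[3,5] (faults so far: 6)
  step 8: ref 2 -> FAULT, evict 5, frames=[3,2] (faults so far: 7)
  step 9: ref 3 -> HIT, frames=[3,2] (faults so far: 7)
  step 10: ref 1 -> FAULT, evict 2, frames=[3,1] (faults so far: 8)
  step 11: ref 1 -> HIT, frames=[3,1] (faults so far: 8)
  step 12: ref 4 -> FAULT, evict 3, frames=[4,1] (faults so far: 9)
  step 13: ref 3 -> FAULT, evict 1, frames=[4,3] (faults so far: 10)
  step 14: ref 4 -> HIT, frames=[4,3] (faults so far: 10)
  LRU total faults: 10
--- Optimal ---
  step 0: ref 4 -> FAULT, frames=[4,-] (faults so far: 1)
  step 1: ref 2 -> FAULT, frames=[4,2] (faults so far: 2)
  step 2: ref 4 -> HIT, frames=[4,2] (faults so far: 2)
  step 3: ref 4 -> HIT, frames=[4,2] (faults so far: 2)
  step 4: ref 1 -> FAULT, evict 4, frames=[1,2] (faults so far: 3)
  step 5: ref 2 -> HIT, frames=[1,2] (faults so far: 3)
  step 6: ref 5 -> FAULT, evict 1, frames=[5,2] (faults so far: 4)
  step 7: ref 3 -> FAULT, evict 5, frames=[3,2] (faults so far: 5)
  step 8: ref 2 -> HIT, frames=[3,2] (faults so far: 5)
  step 9: ref 3 -> HIT, frames=[3,2] (faults so far: 5)
  step 10: ref 1 -> FAULT, evict 2, frames=[3,1] (faults so far: 6)
  step 11: ref 1 -> HIT, frames=[3,1] (faults so far: 6)
  step 12: ref 4 -> FAULT, evict 1, frames=[3,4] (faults so far: 7)
  step 13: ref 3 -> HIT, frames=[3,4] (faults so far: 7)
  step 14: ref 4 -> HIT, frames=[3,4] (faults so far: 7)
  Optimal total faults: 7

Answer: 9 10 7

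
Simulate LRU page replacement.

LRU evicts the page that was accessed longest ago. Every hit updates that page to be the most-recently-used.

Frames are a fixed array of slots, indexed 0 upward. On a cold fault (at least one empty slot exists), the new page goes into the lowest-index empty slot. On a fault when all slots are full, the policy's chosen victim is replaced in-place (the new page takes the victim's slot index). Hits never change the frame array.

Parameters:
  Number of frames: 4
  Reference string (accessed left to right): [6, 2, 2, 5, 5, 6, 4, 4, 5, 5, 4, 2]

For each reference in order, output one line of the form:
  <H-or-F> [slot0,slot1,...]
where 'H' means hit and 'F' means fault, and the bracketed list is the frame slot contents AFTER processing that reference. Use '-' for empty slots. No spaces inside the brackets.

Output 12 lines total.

F [6,-,-,-]
F [6,2,-,-]
H [6,2,-,-]
F [6,2,5,-]
H [6,2,5,-]
H [6,2,5,-]
F [6,2,5,4]
H [6,2,5,4]
H [6,2,5,4]
H [6,2,5,4]
H [6,2,5,4]
H [6,2,5,4]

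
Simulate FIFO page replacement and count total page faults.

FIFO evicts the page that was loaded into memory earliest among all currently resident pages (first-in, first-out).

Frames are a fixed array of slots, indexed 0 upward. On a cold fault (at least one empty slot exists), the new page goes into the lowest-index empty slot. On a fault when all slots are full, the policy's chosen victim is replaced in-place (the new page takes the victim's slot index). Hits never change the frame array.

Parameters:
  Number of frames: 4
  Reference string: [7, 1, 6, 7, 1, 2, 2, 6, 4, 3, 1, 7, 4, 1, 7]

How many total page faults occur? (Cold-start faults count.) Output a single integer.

Step 0: ref 7 → FAULT, frames=[7,-,-,-]
Step 1: ref 1 → FAULT, frames=[7,1,-,-]
Step 2: ref 6 → FAULT, frames=[7,1,6,-]
Step 3: ref 7 → HIT, frames=[7,1,6,-]
Step 4: ref 1 → HIT, frames=[7,1,6,-]
Step 5: ref 2 → FAULT, frames=[7,1,6,2]
Step 6: ref 2 → HIT, frames=[7,1,6,2]
Step 7: ref 6 → HIT, frames=[7,1,6,2]
Step 8: ref 4 → FAULT (evict 7), frames=[4,1,6,2]
Step 9: ref 3 → FAULT (evict 1), frames=[4,3,6,2]
Step 10: ref 1 → FAULT (evict 6), frames=[4,3,1,2]
Step 11: ref 7 → FAULT (evict 2), frames=[4,3,1,7]
Step 12: ref 4 → HIT, frames=[4,3,1,7]
Step 13: ref 1 → HIT, frames=[4,3,1,7]
Step 14: ref 7 → HIT, frames=[4,3,1,7]
Total faults: 8

Answer: 8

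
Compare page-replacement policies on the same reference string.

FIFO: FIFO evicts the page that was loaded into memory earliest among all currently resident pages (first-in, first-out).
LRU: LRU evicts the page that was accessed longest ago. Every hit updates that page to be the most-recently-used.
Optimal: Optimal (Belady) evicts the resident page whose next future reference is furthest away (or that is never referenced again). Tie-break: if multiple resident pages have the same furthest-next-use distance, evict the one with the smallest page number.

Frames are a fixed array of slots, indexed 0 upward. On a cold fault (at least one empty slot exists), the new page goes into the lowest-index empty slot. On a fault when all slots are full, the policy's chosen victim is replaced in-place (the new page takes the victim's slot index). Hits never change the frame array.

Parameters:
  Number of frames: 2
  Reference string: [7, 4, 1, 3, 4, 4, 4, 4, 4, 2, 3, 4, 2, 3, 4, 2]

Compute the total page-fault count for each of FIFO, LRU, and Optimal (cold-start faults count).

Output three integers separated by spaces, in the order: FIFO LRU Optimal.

--- FIFO ---
  step 0: ref 7 -> FAULT, frames=[7,-] (faults so far: 1)
  step 1: ref 4 -> FAULT, frames=[7,4] (faults so far: 2)
  step 2: ref 1 -> FAULT, evict 7, frames=[1,4] (faults so far: 3)
  step 3: ref 3 -> FAULT, evict 4, frames=[1,3] (faults so far: 4)
  step 4: ref 4 -> FAULT, evict 1, frames=[4,3] (faults so far: 5)
  step 5: ref 4 -> HIT, frames=[4,3] (faults so far: 5)
  step 6: ref 4 -> HIT, frames=[4,3] (faults so far: 5)
  step 7: ref 4 -> HIT, frames=[4,3] (faults so far: 5)
  step 8: ref 4 -> HIT, frames=[4,3] (faults so far: 5)
  step 9: ref 2 -> FAULT, evict 3, frames=[4,2] (faults so far: 6)
  step 10: ref 3 -> FAULT, evict 4, frames=[3,2] (faults so far: 7)
  step 11: ref 4 -> FAULT, evict 2, frames=[3,4] (faults so far: 8)
  step 12: ref 2 -> FAULT, evict 3, frames=[2,4] (faults so far: 9)
  step 13: ref 3 -> FAULT, evict 4, frames=[2,3] (faults so far: 10)
  step 14: ref 4 -> FAULT, evict 2, frames=[4,3] (faults so far: 11)
  step 15: ref 2 -> FAULT, evict 3, frames=[4,2] (faults so far: 12)
  FIFO total faults: 12
--- LRU ---
  step 0: ref 7 -> FAULT, frames=[7,-] (faults so far: 1)
  step 1: ref 4 -> FAULT, frames=[7,4] (faults so far: 2)
  step 2: ref 1 -> FAULT, evict 7, frames=[1,4] (faults so far: 3)
  step 3: ref 3 -> FAULT, evict 4, frames=[1,3] (faults so far: 4)
  step 4: ref 4 -> FAULT, evict 1, frames=[4,3] (faults so far: 5)
  step 5: ref 4 -> HIT, frames=[4,3] (faults so far: 5)
  step 6: ref 4 -> HIT, frames=[4,3] (faults so far: 5)
  step 7: ref 4 -> HIT, frames=[4,3] (faults so far: 5)
  step 8: ref 4 -> HIT, frames=[4,3] (faults so far: 5)
  step 9: ref 2 -> FAULT, evict 3, frames=[4,2] (faults so far: 6)
  step 10: ref 3 -> FAULT, evict 4, frames=[3,2] (faults so far: 7)
  step 11: ref 4 -> FAULT, evict 2, frames=[3,4] (faults so far: 8)
  step 12: ref 2 -> FAULT, evict 3, frames=[2,4] (faults so far: 9)
  step 13: ref 3 -> FAULT, evict 4, frames=[2,3] (faults so far: 10)
  step 14: ref 4 -> FAULT, evict 2, frames=[4,3] (faults so far: 11)
  step 15: ref 2 -> FAULT, evict 3, frames=[4,2] (faults so far: 12)
  LRU total faults: 12
--- Optimal ---
  step 0: ref 7 -> FAULT, frames=[7,-] (faults so far: 1)
  step 1: ref 4 -> FAULT, frames=[7,4] (faults so far: 2)
  step 2: ref 1 -> FAULT, evict 7, frames=[1,4] (faults so far: 3)
  step 3: ref 3 -> FAULT, evict 1, frames=[3,4] (faults so far: 4)
  step 4: ref 4 -> HIT, frames=[3,4] (faults so far: 4)
  step 5: ref 4 -> HIT, frames=[3,4] (faults so far: 4)
  step 6: ref 4 -> HIT, frames=[3,4] (faults so far: 4)
  step 7: ref 4 -> HIT, frames=[3,4] (faults so far: 4)
  step 8: ref 4 -> HIT, frames=[3,4] (faults so far: 4)
  step 9: ref 2 -> FAULT, evict 4, frames=[3,2] (faults so far: 5)
  step 10: ref 3 -> HIT, frames=[3,2] (faults so far: 5)
  step 11: ref 4 -> FAULT, evict 3, frames=[4,2] (faults so far: 6)
  step 12: ref 2 -> HIT, frames=[4,2] (faults so far: 6)
  step 13: ref 3 -> FAULT, evict 2, frames=[4,3] (faults so far: 7)
  step 14: ref 4 -> HIT, frames=[4,3] (faults so far: 7)
  step 15: ref 2 -> FAULT, evict 3, frames=[4,2] (faults so far: 8)
  Optimal total faults: 8

Answer: 12 12 8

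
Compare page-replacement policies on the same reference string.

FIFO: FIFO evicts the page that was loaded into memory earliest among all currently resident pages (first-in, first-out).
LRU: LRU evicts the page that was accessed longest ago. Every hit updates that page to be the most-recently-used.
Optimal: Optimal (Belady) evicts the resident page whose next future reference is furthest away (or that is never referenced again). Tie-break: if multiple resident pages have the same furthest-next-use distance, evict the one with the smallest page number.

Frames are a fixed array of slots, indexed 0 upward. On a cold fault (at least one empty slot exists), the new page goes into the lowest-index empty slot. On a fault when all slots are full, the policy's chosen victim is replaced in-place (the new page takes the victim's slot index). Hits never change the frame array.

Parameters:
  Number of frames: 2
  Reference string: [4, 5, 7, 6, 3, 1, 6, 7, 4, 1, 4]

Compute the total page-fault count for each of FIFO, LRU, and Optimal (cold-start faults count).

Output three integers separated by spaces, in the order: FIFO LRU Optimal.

Answer: 10 10 8

Derivation:
--- FIFO ---
  step 0: ref 4 -> FAULT, frames=[4,-] (faults so far: 1)
  step 1: ref 5 -> FAULT, frames=[4,5] (faults so far: 2)
  step 2: ref 7 -> FAULT, evict 4, frames=[7,5] (faults so far: 3)
  step 3: ref 6 -> FAULT, evict 5, frames=[7,6] (faults so far: 4)
  step 4: ref 3 -> FAULT, evict 7, frames=[3,6] (faults so far: 5)
  step 5: ref 1 -> FAULT, evict 6, frames=[3,1] (faults so far: 6)
  step 6: ref 6 -> FAULT, evict 3, frames=[6,1] (faults so far: 7)
  step 7: ref 7 -> FAULT, evict 1, frames=[6,7] (faults so far: 8)
  step 8: ref 4 -> FAULT, evict 6, frames=[4,7] (faults so far: 9)
  step 9: ref 1 -> FAULT, evict 7, frames=[4,1] (faults so far: 10)
  step 10: ref 4 -> HIT, frames=[4,1] (faults so far: 10)
  FIFO total faults: 10
--- LRU ---
  step 0: ref 4 -> FAULT, frames=[4,-] (faults so far: 1)
  step 1: ref 5 -> FAULT, frames=[4,5] (faults so far: 2)
  step 2: ref 7 -> FAULT, evict 4, frames=[7,5] (faults so far: 3)
  step 3: ref 6 -> FAULT, evict 5, frames=[7,6] (faults so far: 4)
  step 4: ref 3 -> FAULT, evict 7, frames=[3,6] (faults so far: 5)
  step 5: ref 1 -> FAULT, evict 6, frames=[3,1] (faults so far: 6)
  step 6: ref 6 -> FAULT, evict 3, frames=[6,1] (faults so far: 7)
  step 7: ref 7 -> FAULT, evict 1, frames=[6,7] (faults so far: 8)
  step 8: ref 4 -> FAULT, evict 6, frames=[4,7] (faults so far: 9)
  step 9: ref 1 -> FAULT, evict 7, frames=[4,1] (faults so far: 10)
  step 10: ref 4 -> HIT, frames=[4,1] (faults so far: 10)
  LRU total faults: 10
--- Optimal ---
  step 0: ref 4 -> FAULT, frames=[4,-] (faults so far: 1)
  step 1: ref 5 -> FAULT, frames=[4,5] (faults so far: 2)
  step 2: ref 7 -> FAULT, evict 5, frames=[4,7] (faults so far: 3)
  step 3: ref 6 -> FAULT, evict 4, frames=[6,7] (faults so far: 4)
  step 4: ref 3 -> FAULT, evict 7, frames=[6,3] (faults so far: 5)
  step 5: ref 1 -> FAULT, evict 3, frames=[6,1] (faults so far: 6)
  step 6: ref 6 -> HIT, frames=[6,1] (faults so far: 6)
  step 7: ref 7 -> FAULT, evict 6, frames=[7,1] (faults so far: 7)
  step 8: ref 4 -> FAULT, evict 7, frames=[4,1] (faults so far: 8)
  step 9: ref 1 -> HIT, frames=[4,1] (faults so far: 8)
  step 10: ref 4 -> HIT, frames=[4,1] (faults so far: 8)
  Optimal total faults: 8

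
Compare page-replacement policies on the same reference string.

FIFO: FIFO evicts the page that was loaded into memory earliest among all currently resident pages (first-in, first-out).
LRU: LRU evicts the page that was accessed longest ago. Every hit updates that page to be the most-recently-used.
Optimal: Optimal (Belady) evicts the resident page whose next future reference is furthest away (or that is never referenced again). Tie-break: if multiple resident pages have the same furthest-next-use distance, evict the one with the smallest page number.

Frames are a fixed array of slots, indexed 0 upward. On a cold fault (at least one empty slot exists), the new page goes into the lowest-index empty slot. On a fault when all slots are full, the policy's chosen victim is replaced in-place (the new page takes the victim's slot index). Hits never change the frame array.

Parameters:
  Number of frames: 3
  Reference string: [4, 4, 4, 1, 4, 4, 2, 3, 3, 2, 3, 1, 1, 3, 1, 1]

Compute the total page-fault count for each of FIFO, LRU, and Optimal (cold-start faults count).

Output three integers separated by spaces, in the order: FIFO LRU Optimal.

--- FIFO ---
  step 0: ref 4 -> FAULT, frames=[4,-,-] (faults so far: 1)
  step 1: ref 4 -> HIT, frames=[4,-,-] (faults so far: 1)
  step 2: ref 4 -> HIT, frames=[4,-,-] (faults so far: 1)
  step 3: ref 1 -> FAULT, frames=[4,1,-] (faults so far: 2)
  step 4: ref 4 -> HIT, frames=[4,1,-] (faults so far: 2)
  step 5: ref 4 -> HIT, frames=[4,1,-] (faults so far: 2)
  step 6: ref 2 -> FAULT, frames=[4,1,2] (faults so far: 3)
  step 7: ref 3 -> FAULT, evict 4, frames=[3,1,2] (faults so far: 4)
  step 8: ref 3 -> HIT, frames=[3,1,2] (faults so far: 4)
  step 9: ref 2 -> HIT, frames=[3,1,2] (faults so far: 4)
  step 10: ref 3 -> HIT, frames=[3,1,2] (faults so far: 4)
  step 11: ref 1 -> HIT, frames=[3,1,2] (faults so far: 4)
  step 12: ref 1 -> HIT, frames=[3,1,2] (faults so far: 4)
  step 13: ref 3 -> HIT, frames=[3,1,2] (faults so far: 4)
  step 14: ref 1 -> HIT, frames=[3,1,2] (faults so far: 4)
  step 15: ref 1 -> HIT, frames=[3,1,2] (faults so far: 4)
  FIFO total faults: 4
--- LRU ---
  step 0: ref 4 -> FAULT, frames=[4,-,-] (faults so far: 1)
  step 1: ref 4 -> HIT, frames=[4,-,-] (faults so far: 1)
  step 2: ref 4 -> HIT, frames=[4,-,-] (faults so far: 1)
  step 3: ref 1 -> FAULT, frames=[4,1,-] (faults so far: 2)
  step 4: ref 4 -> HIT, frames=[4,1,-] (faults so far: 2)
  step 5: ref 4 -> HIT, frames=[4,1,-] (faults so far: 2)
  step 6: ref 2 -> FAULT, frames=[4,1,2] (faults so far: 3)
  step 7: ref 3 -> FAULT, evict 1, frames=[4,3,2] (faults so far: 4)
  step 8: ref 3 -> HIT, frames=[4,3,2] (faults so far: 4)
  step 9: ref 2 -> HIT, frames=[4,3,2] (faults so far: 4)
  step 10: ref 3 -> HIT, frames=[4,3,2] (faults so far: 4)
  step 11: ref 1 -> FAULT, evict 4, frames=[1,3,2] (faults so far: 5)
  step 12: ref 1 -> HIT, frames=[1,3,2] (faults so far: 5)
  step 13: ref 3 -> HIT, frames=[1,3,2] (faults so far: 5)
  step 14: ref 1 -> HIT, frames=[1,3,2] (faults so far: 5)
  step 15: ref 1 -> HIT, frames=[1,3,2] (faults so far: 5)
  LRU total faults: 5
--- Optimal ---
  step 0: ref 4 -> FAULT, frames=[4,-,-] (faults so far: 1)
  step 1: ref 4 -> HIT, frames=[4,-,-] (faults so far: 1)
  step 2: ref 4 -> HIT, frames=[4,-,-] (faults so far: 1)
  step 3: ref 1 -> FAULT, frames=[4,1,-] (faults so far: 2)
  step 4: ref 4 -> HIT, frames=[4,1,-] (faults so far: 2)
  step 5: ref 4 -> HIT, frames=[4,1,-] (faults so far: 2)
  step 6: ref 2 -> FAULT, frames=[4,1,2] (faults so far: 3)
  step 7: ref 3 -> FAULT, evict 4, frames=[3,1,2] (faults so far: 4)
  step 8: ref 3 -> HIT, frames=[3,1,2] (faults so far: 4)
  step 9: ref 2 -> HIT, frames=[3,1,2] (faults so far: 4)
  step 10: ref 3 -> HIT, frames=[3,1,2] (faults so far: 4)
  step 11: ref 1 -> HIT, frames=[3,1,2] (faults so far: 4)
  step 12: ref 1 -> HIT, frames=[3,1,2] (faults so far: 4)
  step 13: ref 3 -> HIT, frames=[3,1,2] (faults so far: 4)
  step 14: ref 1 -> HIT, frames=[3,1,2] (faults so far: 4)
  step 15: ref 1 -> HIT, frames=[3,1,2] (faults so far: 4)
  Optimal total faults: 4

Answer: 4 5 4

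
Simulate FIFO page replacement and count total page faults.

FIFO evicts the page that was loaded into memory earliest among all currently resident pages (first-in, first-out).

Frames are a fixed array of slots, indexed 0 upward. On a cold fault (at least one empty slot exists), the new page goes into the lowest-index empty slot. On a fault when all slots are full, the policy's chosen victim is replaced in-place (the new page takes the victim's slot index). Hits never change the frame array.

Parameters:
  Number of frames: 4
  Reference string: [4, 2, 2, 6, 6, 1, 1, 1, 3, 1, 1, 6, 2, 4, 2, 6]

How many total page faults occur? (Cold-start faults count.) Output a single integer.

Answer: 8

Derivation:
Step 0: ref 4 → FAULT, frames=[4,-,-,-]
Step 1: ref 2 → FAULT, frames=[4,2,-,-]
Step 2: ref 2 → HIT, frames=[4,2,-,-]
Step 3: ref 6 → FAULT, frames=[4,2,6,-]
Step 4: ref 6 → HIT, frames=[4,2,6,-]
Step 5: ref 1 → FAULT, frames=[4,2,6,1]
Step 6: ref 1 → HIT, frames=[4,2,6,1]
Step 7: ref 1 → HIT, frames=[4,2,6,1]
Step 8: ref 3 → FAULT (evict 4), frames=[3,2,6,1]
Step 9: ref 1 → HIT, frames=[3,2,6,1]
Step 10: ref 1 → HIT, frames=[3,2,6,1]
Step 11: ref 6 → HIT, frames=[3,2,6,1]
Step 12: ref 2 → HIT, frames=[3,2,6,1]
Step 13: ref 4 → FAULT (evict 2), frames=[3,4,6,1]
Step 14: ref 2 → FAULT (evict 6), frames=[3,4,2,1]
Step 15: ref 6 → FAULT (evict 1), frames=[3,4,2,6]
Total faults: 8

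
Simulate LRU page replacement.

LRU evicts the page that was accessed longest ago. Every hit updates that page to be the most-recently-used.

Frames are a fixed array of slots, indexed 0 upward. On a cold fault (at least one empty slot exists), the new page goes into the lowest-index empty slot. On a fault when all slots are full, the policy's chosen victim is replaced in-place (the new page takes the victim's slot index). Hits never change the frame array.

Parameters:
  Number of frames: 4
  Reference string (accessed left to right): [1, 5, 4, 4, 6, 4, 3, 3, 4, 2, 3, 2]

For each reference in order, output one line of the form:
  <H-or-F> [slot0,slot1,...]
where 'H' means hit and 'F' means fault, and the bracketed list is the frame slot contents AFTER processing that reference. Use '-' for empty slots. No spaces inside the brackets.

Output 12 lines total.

F [1,-,-,-]
F [1,5,-,-]
F [1,5,4,-]
H [1,5,4,-]
F [1,5,4,6]
H [1,5,4,6]
F [3,5,4,6]
H [3,5,4,6]
H [3,5,4,6]
F [3,2,4,6]
H [3,2,4,6]
H [3,2,4,6]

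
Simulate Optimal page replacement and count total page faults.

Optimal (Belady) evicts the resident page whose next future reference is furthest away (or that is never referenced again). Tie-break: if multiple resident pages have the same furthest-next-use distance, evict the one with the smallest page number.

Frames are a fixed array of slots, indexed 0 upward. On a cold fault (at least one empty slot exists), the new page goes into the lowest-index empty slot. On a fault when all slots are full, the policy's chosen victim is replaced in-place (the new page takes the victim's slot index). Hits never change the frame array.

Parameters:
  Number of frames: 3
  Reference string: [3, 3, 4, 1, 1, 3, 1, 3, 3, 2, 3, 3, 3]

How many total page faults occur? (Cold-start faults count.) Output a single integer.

Answer: 4

Derivation:
Step 0: ref 3 → FAULT, frames=[3,-,-]
Step 1: ref 3 → HIT, frames=[3,-,-]
Step 2: ref 4 → FAULT, frames=[3,4,-]
Step 3: ref 1 → FAULT, frames=[3,4,1]
Step 4: ref 1 → HIT, frames=[3,4,1]
Step 5: ref 3 → HIT, frames=[3,4,1]
Step 6: ref 1 → HIT, frames=[3,4,1]
Step 7: ref 3 → HIT, frames=[3,4,1]
Step 8: ref 3 → HIT, frames=[3,4,1]
Step 9: ref 2 → FAULT (evict 1), frames=[3,4,2]
Step 10: ref 3 → HIT, frames=[3,4,2]
Step 11: ref 3 → HIT, frames=[3,4,2]
Step 12: ref 3 → HIT, frames=[3,4,2]
Total faults: 4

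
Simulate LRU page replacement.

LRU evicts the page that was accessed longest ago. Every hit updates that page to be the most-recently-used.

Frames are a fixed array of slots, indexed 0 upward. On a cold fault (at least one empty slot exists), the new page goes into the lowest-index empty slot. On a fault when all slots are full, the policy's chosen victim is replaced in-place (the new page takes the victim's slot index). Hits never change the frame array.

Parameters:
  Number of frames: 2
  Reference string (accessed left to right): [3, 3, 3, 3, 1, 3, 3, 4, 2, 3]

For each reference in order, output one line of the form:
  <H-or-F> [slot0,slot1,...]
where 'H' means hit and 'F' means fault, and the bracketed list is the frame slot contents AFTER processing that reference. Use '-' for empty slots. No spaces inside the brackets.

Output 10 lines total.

F [3,-]
H [3,-]
H [3,-]
H [3,-]
F [3,1]
H [3,1]
H [3,1]
F [3,4]
F [2,4]
F [2,3]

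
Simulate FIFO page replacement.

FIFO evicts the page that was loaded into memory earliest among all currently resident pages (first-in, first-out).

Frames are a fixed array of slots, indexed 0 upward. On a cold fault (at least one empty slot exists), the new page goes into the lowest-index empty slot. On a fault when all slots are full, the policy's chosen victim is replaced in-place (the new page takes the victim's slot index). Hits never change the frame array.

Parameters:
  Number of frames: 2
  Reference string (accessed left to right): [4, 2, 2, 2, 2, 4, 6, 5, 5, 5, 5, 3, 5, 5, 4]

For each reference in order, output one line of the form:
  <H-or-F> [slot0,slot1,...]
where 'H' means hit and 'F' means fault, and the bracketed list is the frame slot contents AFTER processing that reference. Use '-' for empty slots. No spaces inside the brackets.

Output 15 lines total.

F [4,-]
F [4,2]
H [4,2]
H [4,2]
H [4,2]
H [4,2]
F [6,2]
F [6,5]
H [6,5]
H [6,5]
H [6,5]
F [3,5]
H [3,5]
H [3,5]
F [3,4]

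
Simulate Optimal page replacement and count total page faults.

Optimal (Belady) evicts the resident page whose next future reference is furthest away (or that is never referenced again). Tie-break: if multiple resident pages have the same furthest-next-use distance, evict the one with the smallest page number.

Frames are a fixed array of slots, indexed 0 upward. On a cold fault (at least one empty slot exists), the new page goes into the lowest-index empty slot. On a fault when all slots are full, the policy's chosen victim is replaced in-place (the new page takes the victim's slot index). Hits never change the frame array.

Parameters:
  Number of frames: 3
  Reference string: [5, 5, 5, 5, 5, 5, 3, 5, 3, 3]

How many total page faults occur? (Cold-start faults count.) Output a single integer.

Step 0: ref 5 → FAULT, frames=[5,-,-]
Step 1: ref 5 → HIT, frames=[5,-,-]
Step 2: ref 5 → HIT, frames=[5,-,-]
Step 3: ref 5 → HIT, frames=[5,-,-]
Step 4: ref 5 → HIT, frames=[5,-,-]
Step 5: ref 5 → HIT, frames=[5,-,-]
Step 6: ref 3 → FAULT, frames=[5,3,-]
Step 7: ref 5 → HIT, frames=[5,3,-]
Step 8: ref 3 → HIT, frames=[5,3,-]
Step 9: ref 3 → HIT, frames=[5,3,-]
Total faults: 2

Answer: 2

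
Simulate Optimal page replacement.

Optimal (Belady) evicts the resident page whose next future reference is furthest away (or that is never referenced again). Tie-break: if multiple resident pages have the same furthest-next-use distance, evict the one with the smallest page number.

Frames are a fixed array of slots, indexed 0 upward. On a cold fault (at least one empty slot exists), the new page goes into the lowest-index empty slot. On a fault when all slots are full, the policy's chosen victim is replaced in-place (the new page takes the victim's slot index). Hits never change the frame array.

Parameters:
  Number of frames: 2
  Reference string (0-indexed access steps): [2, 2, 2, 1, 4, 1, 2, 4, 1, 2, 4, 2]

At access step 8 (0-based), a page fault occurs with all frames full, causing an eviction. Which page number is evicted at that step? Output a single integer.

Step 0: ref 2 -> FAULT, frames=[2,-]
Step 1: ref 2 -> HIT, frames=[2,-]
Step 2: ref 2 -> HIT, frames=[2,-]
Step 3: ref 1 -> FAULT, frames=[2,1]
Step 4: ref 4 -> FAULT, evict 2, frames=[4,1]
Step 5: ref 1 -> HIT, frames=[4,1]
Step 6: ref 2 -> FAULT, evict 1, frames=[4,2]
Step 7: ref 4 -> HIT, frames=[4,2]
Step 8: ref 1 -> FAULT, evict 4, frames=[1,2]
At step 8: evicted page 4

Answer: 4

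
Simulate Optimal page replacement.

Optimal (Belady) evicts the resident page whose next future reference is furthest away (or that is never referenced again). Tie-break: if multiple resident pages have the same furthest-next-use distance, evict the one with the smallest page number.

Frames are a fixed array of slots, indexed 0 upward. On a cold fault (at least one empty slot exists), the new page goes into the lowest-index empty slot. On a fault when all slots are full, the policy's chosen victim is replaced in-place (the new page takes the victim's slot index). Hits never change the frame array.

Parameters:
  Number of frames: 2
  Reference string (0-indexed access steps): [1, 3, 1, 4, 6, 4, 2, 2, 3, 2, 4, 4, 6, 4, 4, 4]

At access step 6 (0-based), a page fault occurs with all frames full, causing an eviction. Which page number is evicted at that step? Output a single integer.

Answer: 6

Derivation:
Step 0: ref 1 -> FAULT, frames=[1,-]
Step 1: ref 3 -> FAULT, frames=[1,3]
Step 2: ref 1 -> HIT, frames=[1,3]
Step 3: ref 4 -> FAULT, evict 1, frames=[4,3]
Step 4: ref 6 -> FAULT, evict 3, frames=[4,6]
Step 5: ref 4 -> HIT, frames=[4,6]
Step 6: ref 2 -> FAULT, evict 6, frames=[4,2]
At step 6: evicted page 6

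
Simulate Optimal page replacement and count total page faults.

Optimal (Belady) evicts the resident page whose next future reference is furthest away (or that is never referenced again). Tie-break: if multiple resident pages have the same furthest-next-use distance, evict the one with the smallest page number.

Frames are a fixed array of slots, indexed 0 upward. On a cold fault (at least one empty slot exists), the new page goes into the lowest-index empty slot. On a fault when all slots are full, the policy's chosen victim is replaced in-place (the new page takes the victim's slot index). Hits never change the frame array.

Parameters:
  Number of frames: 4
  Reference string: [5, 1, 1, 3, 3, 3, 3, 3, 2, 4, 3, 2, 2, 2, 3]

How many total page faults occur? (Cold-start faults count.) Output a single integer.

Answer: 5

Derivation:
Step 0: ref 5 → FAULT, frames=[5,-,-,-]
Step 1: ref 1 → FAULT, frames=[5,1,-,-]
Step 2: ref 1 → HIT, frames=[5,1,-,-]
Step 3: ref 3 → FAULT, frames=[5,1,3,-]
Step 4: ref 3 → HIT, frames=[5,1,3,-]
Step 5: ref 3 → HIT, frames=[5,1,3,-]
Step 6: ref 3 → HIT, frames=[5,1,3,-]
Step 7: ref 3 → HIT, frames=[5,1,3,-]
Step 8: ref 2 → FAULT, frames=[5,1,3,2]
Step 9: ref 4 → FAULT (evict 1), frames=[5,4,3,2]
Step 10: ref 3 → HIT, frames=[5,4,3,2]
Step 11: ref 2 → HIT, frames=[5,4,3,2]
Step 12: ref 2 → HIT, frames=[5,4,3,2]
Step 13: ref 2 → HIT, frames=[5,4,3,2]
Step 14: ref 3 → HIT, frames=[5,4,3,2]
Total faults: 5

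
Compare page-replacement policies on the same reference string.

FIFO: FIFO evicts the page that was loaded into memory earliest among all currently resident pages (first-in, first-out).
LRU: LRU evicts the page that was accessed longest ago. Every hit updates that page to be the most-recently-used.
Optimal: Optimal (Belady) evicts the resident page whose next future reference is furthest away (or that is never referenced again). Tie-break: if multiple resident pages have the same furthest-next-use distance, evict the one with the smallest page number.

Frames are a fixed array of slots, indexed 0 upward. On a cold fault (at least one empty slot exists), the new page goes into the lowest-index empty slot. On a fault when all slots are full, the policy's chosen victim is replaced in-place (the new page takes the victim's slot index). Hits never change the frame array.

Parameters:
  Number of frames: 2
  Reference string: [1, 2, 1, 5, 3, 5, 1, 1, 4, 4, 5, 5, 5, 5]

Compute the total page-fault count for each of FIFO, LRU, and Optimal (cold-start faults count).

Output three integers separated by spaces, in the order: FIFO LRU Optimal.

--- FIFO ---
  step 0: ref 1 -> FAULT, frames=[1,-] (faults so far: 1)
  step 1: ref 2 -> FAULT, frames=[1,2] (faults so far: 2)
  step 2: ref 1 -> HIT, frames=[1,2] (faults so far: 2)
  step 3: ref 5 -> FAULT, evict 1, frames=[5,2] (faults so far: 3)
  step 4: ref 3 -> FAULT, evict 2, frames=[5,3] (faults so far: 4)
  step 5: ref 5 -> HIT, frames=[5,3] (faults so far: 4)
  step 6: ref 1 -> FAULT, evict 5, frames=[1,3] (faults so far: 5)
  step 7: ref 1 -> HIT, frames=[1,3] (faults so far: 5)
  step 8: ref 4 -> FAULT, evict 3, frames=[1,4] (faults so far: 6)
  step 9: ref 4 -> HIT, frames=[1,4] (faults so far: 6)
  step 10: ref 5 -> FAULT, evict 1, frames=[5,4] (faults so far: 7)
  step 11: ref 5 -> HIT, frames=[5,4] (faults so far: 7)
  step 12: ref 5 -> HIT, frames=[5,4] (faults so far: 7)
  step 13: ref 5 -> HIT, frames=[5,4] (faults so far: 7)
  FIFO total faults: 7
--- LRU ---
  step 0: ref 1 -> FAULT, frames=[1,-] (faults so far: 1)
  step 1: ref 2 -> FAULT, frames=[1,2] (faults so far: 2)
  step 2: ref 1 -> HIT, frames=[1,2] (faults so far: 2)
  step 3: ref 5 -> FAULT, evict 2, frames=[1,5] (faults so far: 3)
  step 4: ref 3 -> FAULT, evict 1, frames=[3,5] (faults so far: 4)
  step 5: ref 5 -> HIT, frames=[3,5] (faults so far: 4)
  step 6: ref 1 -> FAULT, evict 3, frames=[1,5] (faults so far: 5)
  step 7: ref 1 -> HIT, frames=[1,5] (faults so far: 5)
  step 8: ref 4 -> FAULT, evict 5, frames=[1,4] (faults so far: 6)
  step 9: ref 4 -> HIT, frames=[1,4] (faults so far: 6)
  step 10: ref 5 -> FAULT, evict 1, frames=[5,4] (faults so far: 7)
  step 11: ref 5 -> HIT, frames=[5,4] (faults so far: 7)
  step 12: ref 5 -> HIT, frames=[5,4] (faults so far: 7)
  step 13: ref 5 -> HIT, frames=[5,4] (faults so far: 7)
  LRU total faults: 7
--- Optimal ---
  step 0: ref 1 -> FAULT, frames=[1,-] (faults so far: 1)
  step 1: ref 2 -> FAULT, frames=[1,2] (faults so far: 2)
  step 2: ref 1 -> HIT, frames=[1,2] (faults so far: 2)
  step 3: ref 5 -> FAULT, evict 2, frames=[1,5] (faults so far: 3)
  step 4: ref 3 -> FAULT, evict 1, frames=[3,5] (faults so far: 4)
  step 5: ref 5 -> HIT, frames=[3,5] (faults so far: 4)
  step 6: ref 1 -> FAULT, evict 3, frames=[1,5] (faults so far: 5)
  step 7: ref 1 -> HIT, frames=[1,5] (faults so far: 5)
  step 8: ref 4 -> FAULT, evict 1, frames=[4,5] (faults so far: 6)
  step 9: ref 4 -> HIT, frames=[4,5] (faults so far: 6)
  step 10: ref 5 -> HIT, frames=[4,5] (faults so far: 6)
  step 11: ref 5 -> HIT, frames=[4,5] (faults so far: 6)
  step 12: ref 5 -> HIT, frames=[4,5] (faults so far: 6)
  step 13: ref 5 -> HIT, frames=[4,5] (faults so far: 6)
  Optimal total faults: 6

Answer: 7 7 6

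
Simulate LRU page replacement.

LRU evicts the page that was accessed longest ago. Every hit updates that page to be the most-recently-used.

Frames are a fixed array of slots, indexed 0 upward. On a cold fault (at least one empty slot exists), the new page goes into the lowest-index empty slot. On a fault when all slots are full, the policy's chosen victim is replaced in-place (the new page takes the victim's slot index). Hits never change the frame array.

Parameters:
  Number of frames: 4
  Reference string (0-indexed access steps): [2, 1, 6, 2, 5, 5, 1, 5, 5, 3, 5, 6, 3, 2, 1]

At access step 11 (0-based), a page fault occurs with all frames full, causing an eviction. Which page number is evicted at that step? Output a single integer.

Step 0: ref 2 -> FAULT, frames=[2,-,-,-]
Step 1: ref 1 -> FAULT, frames=[2,1,-,-]
Step 2: ref 6 -> FAULT, frames=[2,1,6,-]
Step 3: ref 2 -> HIT, frames=[2,1,6,-]
Step 4: ref 5 -> FAULT, frames=[2,1,6,5]
Step 5: ref 5 -> HIT, frames=[2,1,6,5]
Step 6: ref 1 -> HIT, frames=[2,1,6,5]
Step 7: ref 5 -> HIT, frames=[2,1,6,5]
Step 8: ref 5 -> HIT, frames=[2,1,6,5]
Step 9: ref 3 -> FAULT, evict 6, frames=[2,1,3,5]
Step 10: ref 5 -> HIT, frames=[2,1,3,5]
Step 11: ref 6 -> FAULT, evict 2, frames=[6,1,3,5]
At step 11: evicted page 2

Answer: 2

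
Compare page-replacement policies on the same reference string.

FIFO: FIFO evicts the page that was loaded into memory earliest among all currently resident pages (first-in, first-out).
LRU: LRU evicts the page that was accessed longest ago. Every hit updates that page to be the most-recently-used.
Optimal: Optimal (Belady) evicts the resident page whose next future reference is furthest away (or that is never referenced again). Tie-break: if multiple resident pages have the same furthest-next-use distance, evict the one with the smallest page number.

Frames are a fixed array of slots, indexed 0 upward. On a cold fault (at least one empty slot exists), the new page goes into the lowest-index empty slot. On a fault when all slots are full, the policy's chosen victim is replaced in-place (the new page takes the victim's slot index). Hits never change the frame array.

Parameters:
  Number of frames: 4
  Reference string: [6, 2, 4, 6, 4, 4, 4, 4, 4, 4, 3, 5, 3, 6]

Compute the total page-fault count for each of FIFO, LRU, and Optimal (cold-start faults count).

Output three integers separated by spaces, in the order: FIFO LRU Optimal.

Answer: 6 5 5

Derivation:
--- FIFO ---
  step 0: ref 6 -> FAULT, frames=[6,-,-,-] (faults so far: 1)
  step 1: ref 2 -> FAULT, frames=[6,2,-,-] (faults so far: 2)
  step 2: ref 4 -> FAULT, frames=[6,2,4,-] (faults so far: 3)
  step 3: ref 6 -> HIT, frames=[6,2,4,-] (faults so far: 3)
  step 4: ref 4 -> HIT, frames=[6,2,4,-] (faults so far: 3)
  step 5: ref 4 -> HIT, frames=[6,2,4,-] (faults so far: 3)
  step 6: ref 4 -> HIT, frames=[6,2,4,-] (faults so far: 3)
  step 7: ref 4 -> HIT, frames=[6,2,4,-] (faults so far: 3)
  step 8: ref 4 -> HIT, frames=[6,2,4,-] (faults so far: 3)
  step 9: ref 4 -> HIT, frames=[6,2,4,-] (faults so far: 3)
  step 10: ref 3 -> FAULT, frames=[6,2,4,3] (faults so far: 4)
  step 11: ref 5 -> FAULT, evict 6, frames=[5,2,4,3] (faults so far: 5)
  step 12: ref 3 -> HIT, frames=[5,2,4,3] (faults so far: 5)
  step 13: ref 6 -> FAULT, evict 2, frames=[5,6,4,3] (faults so far: 6)
  FIFO total faults: 6
--- LRU ---
  step 0: ref 6 -> FAULT, frames=[6,-,-,-] (faults so far: 1)
  step 1: ref 2 -> FAULT, frames=[6,2,-,-] (faults so far: 2)
  step 2: ref 4 -> FAULT, frames=[6,2,4,-] (faults so far: 3)
  step 3: ref 6 -> HIT, frames=[6,2,4,-] (faults so far: 3)
  step 4: ref 4 -> HIT, frames=[6,2,4,-] (faults so far: 3)
  step 5: ref 4 -> HIT, frames=[6,2,4,-] (faults so far: 3)
  step 6: ref 4 -> HIT, frames=[6,2,4,-] (faults so far: 3)
  step 7: ref 4 -> HIT, frames=[6,2,4,-] (faults so far: 3)
  step 8: ref 4 -> HIT, frames=[6,2,4,-] (faults so far: 3)
  step 9: ref 4 -> HIT, frames=[6,2,4,-] (faults so far: 3)
  step 10: ref 3 -> FAULT, frames=[6,2,4,3] (faults so far: 4)
  step 11: ref 5 -> FAULT, evict 2, frames=[6,5,4,3] (faults so far: 5)
  step 12: ref 3 -> HIT, frames=[6,5,4,3] (faults so far: 5)
  step 13: ref 6 -> HIT, frames=[6,5,4,3] (faults so far: 5)
  LRU total faults: 5
--- Optimal ---
  step 0: ref 6 -> FAULT, frames=[6,-,-,-] (faults so far: 1)
  step 1: ref 2 -> FAULT, frames=[6,2,-,-] (faults so far: 2)
  step 2: ref 4 -> FAULT, frames=[6,2,4,-] (faults so far: 3)
  step 3: ref 6 -> HIT, frames=[6,2,4,-] (faults so far: 3)
  step 4: ref 4 -> HIT, frames=[6,2,4,-] (faults so far: 3)
  step 5: ref 4 -> HIT, frames=[6,2,4,-] (faults so far: 3)
  step 6: ref 4 -> HIT, frames=[6,2,4,-] (faults so far: 3)
  step 7: ref 4 -> HIT, frames=[6,2,4,-] (faults so far: 3)
  step 8: ref 4 -> HIT, frames=[6,2,4,-] (faults so far: 3)
  step 9: ref 4 -> HIT, frames=[6,2,4,-] (faults so far: 3)
  step 10: ref 3 -> FAULT, frames=[6,2,4,3] (faults so far: 4)
  step 11: ref 5 -> FAULT, evict 2, frames=[6,5,4,3] (faults so far: 5)
  step 12: ref 3 -> HIT, frames=[6,5,4,3] (faults so far: 5)
  step 13: ref 6 -> HIT, frames=[6,5,4,3] (faults so far: 5)
  Optimal total faults: 5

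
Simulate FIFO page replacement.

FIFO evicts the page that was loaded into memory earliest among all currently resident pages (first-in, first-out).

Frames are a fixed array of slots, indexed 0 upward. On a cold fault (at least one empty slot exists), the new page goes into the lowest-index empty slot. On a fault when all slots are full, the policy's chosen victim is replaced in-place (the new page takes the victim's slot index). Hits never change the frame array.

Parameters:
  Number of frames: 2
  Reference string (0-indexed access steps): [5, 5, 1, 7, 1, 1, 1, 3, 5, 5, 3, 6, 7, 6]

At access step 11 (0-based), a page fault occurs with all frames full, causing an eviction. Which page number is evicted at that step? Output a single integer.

Answer: 3

Derivation:
Step 0: ref 5 -> FAULT, frames=[5,-]
Step 1: ref 5 -> HIT, frames=[5,-]
Step 2: ref 1 -> FAULT, frames=[5,1]
Step 3: ref 7 -> FAULT, evict 5, frames=[7,1]
Step 4: ref 1 -> HIT, frames=[7,1]
Step 5: ref 1 -> HIT, frames=[7,1]
Step 6: ref 1 -> HIT, frames=[7,1]
Step 7: ref 3 -> FAULT, evict 1, frames=[7,3]
Step 8: ref 5 -> FAULT, evict 7, frames=[5,3]
Step 9: ref 5 -> HIT, frames=[5,3]
Step 10: ref 3 -> HIT, frames=[5,3]
Step 11: ref 6 -> FAULT, evict 3, frames=[5,6]
At step 11: evicted page 3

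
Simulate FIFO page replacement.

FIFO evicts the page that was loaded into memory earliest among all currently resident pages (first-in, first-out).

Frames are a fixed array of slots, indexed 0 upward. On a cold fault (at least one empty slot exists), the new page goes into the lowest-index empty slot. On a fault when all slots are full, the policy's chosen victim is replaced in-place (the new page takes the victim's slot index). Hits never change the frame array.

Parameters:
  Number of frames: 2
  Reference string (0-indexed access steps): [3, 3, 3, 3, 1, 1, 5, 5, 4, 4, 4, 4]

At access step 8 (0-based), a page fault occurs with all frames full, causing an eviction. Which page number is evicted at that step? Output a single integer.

Answer: 1

Derivation:
Step 0: ref 3 -> FAULT, frames=[3,-]
Step 1: ref 3 -> HIT, frames=[3,-]
Step 2: ref 3 -> HIT, frames=[3,-]
Step 3: ref 3 -> HIT, frames=[3,-]
Step 4: ref 1 -> FAULT, frames=[3,1]
Step 5: ref 1 -> HIT, frames=[3,1]
Step 6: ref 5 -> FAULT, evict 3, frames=[5,1]
Step 7: ref 5 -> HIT, frames=[5,1]
Step 8: ref 4 -> FAULT, evict 1, frames=[5,4]
At step 8: evicted page 1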